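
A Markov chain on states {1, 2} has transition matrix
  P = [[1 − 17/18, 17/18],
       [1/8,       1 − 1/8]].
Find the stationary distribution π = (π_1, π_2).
π_1 = 9/77, π_2 = 68/77

Solve πP = π with π_1 + π_2 = 1. From πP = π: π_1 · (1 − 17/18) + π_2 · 1/8 = π_1 ⇒ π_2 · 1/8 = π_1 · 17/18 ⇒ π_2/π_1 = (17/18)/(1/8) = 68/9. Together with π_1 + π_2 = 1:
  π_1 = (1/8)/(17/18 + 1/8) = (1/8)/(77/72) = 9/77,
  π_2 = (17/18)/(17/18 + 1/8) = (17/18)/(77/72) = 68/77.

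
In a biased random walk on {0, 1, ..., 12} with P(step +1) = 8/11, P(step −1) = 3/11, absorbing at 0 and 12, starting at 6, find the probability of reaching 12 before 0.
P(hit 12 before 0) = (1 − (3/8)^6) / (1 − (3/8)^12) = 262144/262873

Let u_k denote P(reach 12 before 0 | start at k). Boundary: u_0 = 0, u_12 = 1. Recurrence: u_k = 8/11·u_{k+1} + 3/11·u_{k-1} for 1 ≤ k ≤ 11. Try u_k = A + B·r^k with r = q/p = (3/11)/(8/11) = 3/8. Substitution satisfies the recurrence; boundary conditions give:
  u_k = (1 − r^k) / (1 − r^N) = (1 − (3/8)^6) / (1 − (3/8)^12) = 262144/262873.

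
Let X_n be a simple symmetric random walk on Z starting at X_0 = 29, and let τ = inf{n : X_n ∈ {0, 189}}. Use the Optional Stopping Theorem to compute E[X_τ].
E[X_τ] = 29

X_n is a martingale and τ is a bounded-mean stopping time (indeed τ is finite a.s. with bounded expectation since the walk is in a bounded region). By the OST, E[X_τ] = E[X_0] = 29. Equivalently: E[X_τ] = 189 · P(hit 189 first) + 0 · P(hit 0 first) = 189 · (29/189) = 29.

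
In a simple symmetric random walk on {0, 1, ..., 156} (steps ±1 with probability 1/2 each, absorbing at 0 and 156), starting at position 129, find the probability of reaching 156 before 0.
P(hit 156 before 0) = 129/156 = 43/52

Let u_k = P(hit 156 before 0 | start at k). Then u_0 = 0, u_156 = 1, and u_k = u_{k-1}/2 + u_{k+1}/2 for 1 ≤ k ≤ 155. This harmonic recurrence is solved by u_k = k/156, giving u_129 = 129/156 = 43/52.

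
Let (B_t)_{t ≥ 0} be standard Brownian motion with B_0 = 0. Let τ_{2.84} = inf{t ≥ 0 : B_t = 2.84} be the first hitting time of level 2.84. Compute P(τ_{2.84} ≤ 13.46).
P(τ_{2.84} ≤ 13.46) = 2(1 − Φ(2.84/√13.46)) = 2(1 − Φ(0.7741)) ≈ 0.4389

By the reflection principle for standard BM, P(τ_b ≤ t) = 2 · P(B_t ≥ b). Since B_t ~ N(0, t), P(B_t ≥ 2.84) = 1 − Φ(2.84/√t) = 1 − Φ(2.84/√13.46) = 1 − Φ(0.7741) ≈ 0.21944. Doubling: P(τ_{2.84} ≤ 13.46) ≈ 2 · 0.21944 = 0.43888 ≈ 0.4389.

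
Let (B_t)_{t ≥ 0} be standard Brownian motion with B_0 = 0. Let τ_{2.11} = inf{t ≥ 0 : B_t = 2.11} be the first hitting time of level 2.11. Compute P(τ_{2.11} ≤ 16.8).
P(τ_{2.11} ≤ 16.8) = 2(1 − Φ(2.11/√16.8)) = 2(1 − Φ(0.5148)) ≈ 0.6067

By the reflection principle for standard BM, P(τ_b ≤ t) = 2 · P(B_t ≥ b). Since B_t ~ N(0, t), P(B_t ≥ 2.11) = 1 − Φ(2.11/√t) = 1 − Φ(2.11/√16.8) = 1 − Φ(0.5148) ≈ 0.30335. Doubling: P(τ_{2.11} ≤ 16.8) ≈ 2 · 0.30335 = 0.60670 ≈ 0.6067.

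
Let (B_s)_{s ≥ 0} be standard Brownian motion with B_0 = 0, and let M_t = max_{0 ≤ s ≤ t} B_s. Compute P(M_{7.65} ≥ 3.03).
P(M_{7.65} ≥ 3.03) = 2·P(B_{7.65} ≥ 3.03) = 2(1 − Φ(3.03/√7.65)) ≈ 0.2733

By the reflection principle for Brownian motion, P(M_t ≥ a) = 2 · P(B_t ≥ a) for a ≥ 0. Since B_t ~ N(0, t), P(B_t ≥ 3.03) = 1 − Φ(3.03/√t) = 1 − Φ(3.03/√7.65) = 1 − Φ(1.0955). So
  P(M_{7.65} ≥ 3.03) = 2(1 − Φ(1.0955)) ≈ 0.2733.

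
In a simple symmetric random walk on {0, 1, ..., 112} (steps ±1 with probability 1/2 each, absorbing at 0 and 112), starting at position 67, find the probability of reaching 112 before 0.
P(hit 112 before 0) = 67/112

Let u_k = P(hit 112 before 0 | start at k). Then u_0 = 0, u_112 = 1, and u_k = u_{k-1}/2 + u_{k+1}/2 for 1 ≤ k ≤ 111. This harmonic recurrence is solved by u_k = k/112, giving u_67 = 67/112.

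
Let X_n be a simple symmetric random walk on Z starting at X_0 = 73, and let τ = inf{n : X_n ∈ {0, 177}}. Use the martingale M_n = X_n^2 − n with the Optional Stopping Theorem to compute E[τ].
E[τ] = 7592

M_n = X_n^2 − n is a martingale (since E[X_{n+1}^2 | F_n] = X_n^2 + 1). By OST (τ has finite mean in a bounded region), E[M_τ] = E[M_0] = X_0^2 − 0 = 73^2 = 5329. Also E[M_τ] = E[X_τ^2] − E[τ]. The walk exits at 0 or 177, with P(hit 177 first) = 73/177, so E[X_τ^2] = 177^2 · 73/177 + 0 = 12921. Thus E[τ] = E[X_τ^2] − E[M_τ] = 12921 − 5329 = 7592 = 73(177 − 73) = 7592.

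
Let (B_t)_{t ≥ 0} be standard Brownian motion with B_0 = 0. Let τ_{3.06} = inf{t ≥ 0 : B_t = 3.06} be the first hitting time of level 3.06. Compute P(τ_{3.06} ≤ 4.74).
P(τ_{3.06} ≤ 4.74) = 2(1 − Φ(3.06/√4.74)) = 2(1 − Φ(1.4055)) ≈ 0.1599

By the reflection principle for standard BM, P(τ_b ≤ t) = 2 · P(B_t ≥ b). Since B_t ~ N(0, t), P(B_t ≥ 3.06) = 1 − Φ(3.06/√t) = 1 − Φ(3.06/√4.74) = 1 − Φ(1.4055) ≈ 0.07994. Doubling: P(τ_{3.06} ≤ 4.74) ≈ 2 · 0.07994 = 0.15988 ≈ 0.1599.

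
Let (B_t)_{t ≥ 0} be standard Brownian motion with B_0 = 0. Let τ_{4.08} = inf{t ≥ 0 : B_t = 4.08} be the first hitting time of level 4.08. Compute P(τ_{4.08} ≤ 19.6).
P(τ_{4.08} ≤ 19.6) = 2(1 − Φ(4.08/√19.6)) = 2(1 − Φ(0.9216)) ≈ 0.3567

By the reflection principle for standard BM, P(τ_b ≤ t) = 2 · P(B_t ≥ b). Since B_t ~ N(0, t), P(B_t ≥ 4.08) = 1 − Φ(4.08/√t) = 1 − Φ(4.08/√19.6) = 1 − Φ(0.9216) ≈ 0.17837. Doubling: P(τ_{4.08} ≤ 19.6) ≈ 2 · 0.17837 = 0.35674 ≈ 0.3567.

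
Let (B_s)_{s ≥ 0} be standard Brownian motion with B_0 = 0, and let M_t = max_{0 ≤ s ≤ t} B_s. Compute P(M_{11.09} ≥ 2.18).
P(M_{11.09} ≥ 2.18) = 2·P(B_{11.09} ≥ 2.18) = 2(1 − Φ(2.18/√11.09)) ≈ 0.5127

By the reflection principle for Brownian motion, P(M_t ≥ a) = 2 · P(B_t ≥ a) for a ≥ 0. Since B_t ~ N(0, t), P(B_t ≥ 2.18) = 1 − Φ(2.18/√t) = 1 − Φ(2.18/√11.09) = 1 − Φ(0.6546). So
  P(M_{11.09} ≥ 2.18) = 2(1 − Φ(0.6546)) ≈ 0.5127.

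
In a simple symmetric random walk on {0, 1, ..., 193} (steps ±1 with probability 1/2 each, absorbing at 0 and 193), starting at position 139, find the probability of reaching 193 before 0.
P(hit 193 before 0) = 139/193

Let u_k = P(hit 193 before 0 | start at k). Then u_0 = 0, u_193 = 1, and u_k = u_{k-1}/2 + u_{k+1}/2 for 1 ≤ k ≤ 192. This harmonic recurrence is solved by u_k = k/193, giving u_139 = 139/193.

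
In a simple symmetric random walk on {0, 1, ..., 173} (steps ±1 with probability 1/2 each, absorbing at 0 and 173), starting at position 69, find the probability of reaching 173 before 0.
P(hit 173 before 0) = 69/173

Let u_k = P(hit 173 before 0 | start at k). Then u_0 = 0, u_173 = 1, and u_k = u_{k-1}/2 + u_{k+1}/2 for 1 ≤ k ≤ 172. This harmonic recurrence is solved by u_k = k/173, giving u_69 = 69/173.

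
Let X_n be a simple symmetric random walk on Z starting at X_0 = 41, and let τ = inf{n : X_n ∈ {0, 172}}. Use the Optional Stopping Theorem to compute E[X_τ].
E[X_τ] = 41

X_n is a martingale and τ is a bounded-mean stopping time (indeed τ is finite a.s. with bounded expectation since the walk is in a bounded region). By the OST, E[X_τ] = E[X_0] = 41. Equivalently: E[X_τ] = 172 · P(hit 172 first) + 0 · P(hit 0 first) = 172 · (41/172) = 41.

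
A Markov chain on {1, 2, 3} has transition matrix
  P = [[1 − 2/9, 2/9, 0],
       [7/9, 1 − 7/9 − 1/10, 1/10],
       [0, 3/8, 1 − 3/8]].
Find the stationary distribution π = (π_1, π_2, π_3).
π = (105/143, 30/143, 8/143)

This is a birth-death chain on three states, which satisfies detailed balance: π_1 · P_{12} = π_2 · P_{21} and π_2 · P_{23} = π_3 · P_{32}.
From π_1 · 2/9 = π_2 · 7/9: π_2/π_1 = (2/9)/(7/9) = 2/7.
From π_2 · 1/10 = π_3 · 3/8: π_3/π_2 = (1/10)/(3/8) = 4/15.
Take π_1 proportional to 1; then unnormalized π = (1, 2/7, 8/105). Normalize by dividing by the sum 143/105:
  π = (105/143, 30/143, 8/143).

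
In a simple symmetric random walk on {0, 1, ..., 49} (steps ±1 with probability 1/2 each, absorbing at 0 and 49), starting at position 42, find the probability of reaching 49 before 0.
P(hit 49 before 0) = 42/49 = 6/7

Let u_k = P(hit 49 before 0 | start at k). Then u_0 = 0, u_49 = 1, and u_k = u_{k-1}/2 + u_{k+1}/2 for 1 ≤ k ≤ 48. This harmonic recurrence is solved by u_k = k/49, giving u_42 = 42/49 = 6/7.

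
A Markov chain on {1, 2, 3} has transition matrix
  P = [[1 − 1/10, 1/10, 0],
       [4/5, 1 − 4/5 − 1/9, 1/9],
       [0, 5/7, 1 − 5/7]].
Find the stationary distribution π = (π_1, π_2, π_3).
π = (90/103, 45/412, 7/412)

This is a birth-death chain on three states, which satisfies detailed balance: π_1 · P_{12} = π_2 · P_{21} and π_2 · P_{23} = π_3 · P_{32}.
From π_1 · 1/10 = π_2 · 4/5: π_2/π_1 = (1/10)/(4/5) = 1/8.
From π_2 · 1/9 = π_3 · 5/7: π_3/π_2 = (1/9)/(5/7) = 7/45.
Take π_1 proportional to 1; then unnormalized π = (1, 1/8, 7/360). Normalize by dividing by the sum 103/90:
  π = (90/103, 45/412, 7/412).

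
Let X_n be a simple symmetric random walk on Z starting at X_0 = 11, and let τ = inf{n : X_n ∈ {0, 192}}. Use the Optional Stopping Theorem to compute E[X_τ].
E[X_τ] = 11

X_n is a martingale and τ is a bounded-mean stopping time (indeed τ is finite a.s. with bounded expectation since the walk is in a bounded region). By the OST, E[X_τ] = E[X_0] = 11. Equivalently: E[X_τ] = 192 · P(hit 192 first) + 0 · P(hit 0 first) = 192 · (11/192) = 11.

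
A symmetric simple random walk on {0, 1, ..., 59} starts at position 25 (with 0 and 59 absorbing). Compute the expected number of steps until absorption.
E[τ | X_0 = 25] = 850

Let v_k = E[τ | X_0 = k]. Boundary: v_0 = v_59 = 0. Recurrence: v_k = 1 + (v_{k-1} + v_{k+1})/2 for 1 ≤ k ≤ 58. The particular solution to v_k − (v_{k-1} + v_{k+1})/2 = 1 is v_k = −k^2. Adding homogeneous solution A + B k and matching boundaries gives v_k = k (59 − k). Substituting k = 25: v_25 = 25 · 34 = 850.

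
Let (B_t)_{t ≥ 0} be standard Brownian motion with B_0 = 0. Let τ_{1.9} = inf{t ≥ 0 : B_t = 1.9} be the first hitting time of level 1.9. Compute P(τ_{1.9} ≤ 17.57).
P(τ_{1.9} ≤ 17.57) = 2(1 − Φ(1.9/√17.57)) = 2(1 − Φ(0.4533)) ≈ 0.6503

By the reflection principle for standard BM, P(τ_b ≤ t) = 2 · P(B_t ≥ b). Since B_t ~ N(0, t), P(B_t ≥ 1.9) = 1 − Φ(1.9/√t) = 1 − Φ(1.9/√17.57) = 1 − Φ(0.4533) ≈ 0.32517. Doubling: P(τ_{1.9} ≤ 17.57) ≈ 2 · 0.32517 = 0.65034 ≈ 0.6503.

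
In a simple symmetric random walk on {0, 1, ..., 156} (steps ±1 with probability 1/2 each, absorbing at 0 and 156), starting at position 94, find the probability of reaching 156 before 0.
P(hit 156 before 0) = 94/156 = 47/78

Let u_k = P(hit 156 before 0 | start at k). Then u_0 = 0, u_156 = 1, and u_k = u_{k-1}/2 + u_{k+1}/2 for 1 ≤ k ≤ 155. This harmonic recurrence is solved by u_k = k/156, giving u_94 = 94/156 = 47/78.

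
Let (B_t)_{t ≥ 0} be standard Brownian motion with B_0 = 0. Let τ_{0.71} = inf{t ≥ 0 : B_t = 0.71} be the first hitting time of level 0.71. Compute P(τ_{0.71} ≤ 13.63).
P(τ_{0.71} ≤ 13.63) = 2(1 − Φ(0.71/√13.63)) = 2(1 − Φ(0.1923)) ≈ 0.8475

By the reflection principle for standard BM, P(τ_b ≤ t) = 2 · P(B_t ≥ b). Since B_t ~ N(0, t), P(B_t ≥ 0.71) = 1 − Φ(0.71/√t) = 1 − Φ(0.71/√13.63) = 1 − Φ(0.1923) ≈ 0.42375. Doubling: P(τ_{0.71} ≤ 13.63) ≈ 2 · 0.42375 = 0.84750 ≈ 0.8475.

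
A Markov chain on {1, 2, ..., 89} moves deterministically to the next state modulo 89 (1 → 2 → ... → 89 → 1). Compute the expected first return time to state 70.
E[T_70 | X_0 = 70] = 89

The chain cycles deterministically, so starting at state 70 it returns in exactly 89 steps. Equivalently, the stationary distribution is uniform π_j = 1/89 for every state j, so by Kac's formula E[T_70] = 1/π_70 = 89.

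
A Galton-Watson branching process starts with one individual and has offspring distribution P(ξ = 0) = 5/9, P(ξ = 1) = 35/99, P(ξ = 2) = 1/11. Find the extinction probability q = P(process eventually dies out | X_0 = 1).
q = 1

Mean offspring μ = 0·5/9 + 1·35/99 + 2·1/11 = 53/99 ≤ 1. For μ ≤ 1 with offspring not concentrated at 1, the Galton-Watson process goes extinct almost surely, so q = 1.
(Algebraic check: The pgf is f(s) = 5/9 + 35/99·s + 1/11·s². The extinction probability q is the smallest fixed point of f in [0, 1]. Setting s = f(s):
  1/11·s² + (35/99 − 1)·s + 5/9 = 0
  1/11·s² − (5/9 + 1/11)·s + 5/9 = 0
which factors as (s − 1)·(1/11·s − 5/9) = 0, giving roots s = 1 and s = (5/9)/(1/11) = 55/9. Since 55/9 ≥ 1, the smallest root in [0, 1] is s = 1.)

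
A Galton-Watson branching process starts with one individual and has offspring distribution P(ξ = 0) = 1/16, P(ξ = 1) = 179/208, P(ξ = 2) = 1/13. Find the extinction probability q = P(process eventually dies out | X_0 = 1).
q = 13/16

The pgf is f(s) = 1/16 + 179/208·s + 1/13·s². The extinction probability q is the smallest fixed point of f in [0, 1]. Setting s = f(s):
  1/13·s² + (179/208 − 1)·s + 1/16 = 0
  1/13·s² − (1/16 + 1/13)·s + 1/16 = 0
which factors as (s − 1)·(1/13·s − 1/16) = 0, giving roots s = 1 and s = (1/16)/(1/13) = 13/16.
Mean offspring μ = 179/208 + 2·1/13 = 211/208 > 1 (supercritical), so q < 1. The extinction probability is the smaller root: q = (1/16)/(1/13) = 13/16.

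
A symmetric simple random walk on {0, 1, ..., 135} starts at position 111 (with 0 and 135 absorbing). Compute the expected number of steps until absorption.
E[τ | X_0 = 111] = 2664

Let v_k = E[τ | X_0 = k]. Boundary: v_0 = v_135 = 0. Recurrence: v_k = 1 + (v_{k-1} + v_{k+1})/2 for 1 ≤ k ≤ 134. The particular solution to v_k − (v_{k-1} + v_{k+1})/2 = 1 is v_k = −k^2. Adding homogeneous solution A + B k and matching boundaries gives v_k = k (135 − k). Substituting k = 111: v_111 = 111 · 24 = 2664.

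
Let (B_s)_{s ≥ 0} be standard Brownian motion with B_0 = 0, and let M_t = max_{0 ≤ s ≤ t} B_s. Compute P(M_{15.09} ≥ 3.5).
P(M_{15.09} ≥ 3.5) = 2·P(B_{15.09} ≥ 3.5) = 2(1 − Φ(3.5/√15.09)) ≈ 0.3676

By the reflection principle for Brownian motion, P(M_t ≥ a) = 2 · P(B_t ≥ a) for a ≥ 0. Since B_t ~ N(0, t), P(B_t ≥ 3.5) = 1 − Φ(3.5/√t) = 1 − Φ(3.5/√15.09) = 1 − Φ(0.9010). So
  P(M_{15.09} ≥ 3.5) = 2(1 − Φ(0.9010)) ≈ 0.3676.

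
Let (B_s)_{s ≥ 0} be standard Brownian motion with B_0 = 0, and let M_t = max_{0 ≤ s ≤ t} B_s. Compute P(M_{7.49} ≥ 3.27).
P(M_{7.49} ≥ 3.27) = 2·P(B_{7.49} ≥ 3.27) = 2(1 − Φ(3.27/√7.49)) ≈ 0.2322

By the reflection principle for Brownian motion, P(M_t ≥ a) = 2 · P(B_t ≥ a) for a ≥ 0. Since B_t ~ N(0, t), P(B_t ≥ 3.27) = 1 − Φ(3.27/√t) = 1 − Φ(3.27/√7.49) = 1 − Φ(1.1948). So
  P(M_{7.49} ≥ 3.27) = 2(1 − Φ(1.1948)) ≈ 0.2322.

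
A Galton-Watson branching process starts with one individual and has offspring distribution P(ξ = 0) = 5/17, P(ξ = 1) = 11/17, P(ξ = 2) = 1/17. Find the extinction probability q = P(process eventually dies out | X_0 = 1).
q = 1

Mean offspring μ = 0·5/17 + 1·11/17 + 2·1/17 = 13/17 ≤ 1. For μ ≤ 1 with offspring not concentrated at 1, the Galton-Watson process goes extinct almost surely, so q = 1.
(Algebraic check: The pgf is f(s) = 5/17 + 11/17·s + 1/17·s². The extinction probability q is the smallest fixed point of f in [0, 1]. Setting s = f(s):
  1/17·s² + (11/17 − 1)·s + 5/17 = 0
  1/17·s² − (5/17 + 1/17)·s + 5/17 = 0
which factors as (s − 1)·(1/17·s − 5/17) = 0, giving roots s = 1 and s = (5/17)/(1/17) = 5. Since 5 ≥ 1, the smallest root in [0, 1] is s = 1.)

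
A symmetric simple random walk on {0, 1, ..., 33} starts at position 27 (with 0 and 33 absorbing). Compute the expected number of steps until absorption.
E[τ | X_0 = 27] = 162

Let v_k = E[τ | X_0 = k]. Boundary: v_0 = v_33 = 0. Recurrence: v_k = 1 + (v_{k-1} + v_{k+1})/2 for 1 ≤ k ≤ 32. The particular solution to v_k − (v_{k-1} + v_{k+1})/2 = 1 is v_k = −k^2. Adding homogeneous solution A + B k and matching boundaries gives v_k = k (33 − k). Substituting k = 27: v_27 = 27 · 6 = 162.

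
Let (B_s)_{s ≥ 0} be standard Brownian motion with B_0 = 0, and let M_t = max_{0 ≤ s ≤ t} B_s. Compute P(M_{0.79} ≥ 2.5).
P(M_{0.79} ≥ 2.5) = 2·P(B_{0.79} ≥ 2.5) = 2(1 − Φ(2.5/√0.79)) ≈ 0.0049

By the reflection principle for Brownian motion, P(M_t ≥ a) = 2 · P(B_t ≥ a) for a ≥ 0. Since B_t ~ N(0, t), P(B_t ≥ 2.5) = 1 − Φ(2.5/√t) = 1 − Φ(2.5/√0.79) = 1 − Φ(2.8127). So
  P(M_{0.79} ≥ 2.5) = 2(1 − Φ(2.8127)) ≈ 0.0049.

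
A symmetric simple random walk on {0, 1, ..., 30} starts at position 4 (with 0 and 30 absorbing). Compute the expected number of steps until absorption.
E[τ | X_0 = 4] = 104

Let v_k = E[τ | X_0 = k]. Boundary: v_0 = v_30 = 0. Recurrence: v_k = 1 + (v_{k-1} + v_{k+1})/2 for 1 ≤ k ≤ 29. The particular solution to v_k − (v_{k-1} + v_{k+1})/2 = 1 is v_k = −k^2. Adding homogeneous solution A + B k and matching boundaries gives v_k = k (30 − k). Substituting k = 4: v_4 = 4 · 26 = 104.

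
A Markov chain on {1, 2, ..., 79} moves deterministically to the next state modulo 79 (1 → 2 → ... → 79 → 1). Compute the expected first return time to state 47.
E[T_47 | X_0 = 47] = 79

The chain cycles deterministically, so starting at state 47 it returns in exactly 79 steps. Equivalently, the stationary distribution is uniform π_j = 1/79 for every state j, so by Kac's formula E[T_47] = 1/π_47 = 79.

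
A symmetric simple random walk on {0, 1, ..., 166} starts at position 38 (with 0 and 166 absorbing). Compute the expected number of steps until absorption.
E[τ | X_0 = 38] = 4864

Let v_k = E[τ | X_0 = k]. Boundary: v_0 = v_166 = 0. Recurrence: v_k = 1 + (v_{k-1} + v_{k+1})/2 for 1 ≤ k ≤ 165. The particular solution to v_k − (v_{k-1} + v_{k+1})/2 = 1 is v_k = −k^2. Adding homogeneous solution A + B k and matching boundaries gives v_k = k (166 − k). Substituting k = 38: v_38 = 38 · 128 = 4864.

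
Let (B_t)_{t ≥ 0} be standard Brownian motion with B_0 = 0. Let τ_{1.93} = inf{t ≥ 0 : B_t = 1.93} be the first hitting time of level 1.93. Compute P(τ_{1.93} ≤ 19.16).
P(τ_{1.93} ≤ 19.16) = 2(1 − Φ(1.93/√19.16)) = 2(1 − Φ(0.4409)) ≈ 0.6593

By the reflection principle for standard BM, P(τ_b ≤ t) = 2 · P(B_t ≥ b). Since B_t ~ N(0, t), P(B_t ≥ 1.93) = 1 − Φ(1.93/√t) = 1 − Φ(1.93/√19.16) = 1 − Φ(0.4409) ≈ 0.32964. Doubling: P(τ_{1.93} ≤ 19.16) ≈ 2 · 0.32964 = 0.65928 ≈ 0.6593.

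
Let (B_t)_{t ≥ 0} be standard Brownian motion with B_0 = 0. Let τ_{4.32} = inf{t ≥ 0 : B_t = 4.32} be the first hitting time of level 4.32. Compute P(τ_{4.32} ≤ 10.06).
P(τ_{4.32} ≤ 10.06) = 2(1 − Φ(4.32/√10.06)) = 2(1 − Φ(1.3620)) ≈ 0.1732

By the reflection principle for standard BM, P(τ_b ≤ t) = 2 · P(B_t ≥ b). Since B_t ~ N(0, t), P(B_t ≥ 4.32) = 1 − Φ(4.32/√t) = 1 − Φ(4.32/√10.06) = 1 − Φ(1.3620) ≈ 0.08660. Doubling: P(τ_{4.32} ≤ 10.06) ≈ 2 · 0.08660 = 0.17320 ≈ 0.1732.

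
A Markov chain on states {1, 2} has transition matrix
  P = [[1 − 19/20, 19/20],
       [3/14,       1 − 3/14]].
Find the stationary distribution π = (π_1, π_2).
π_1 = 30/163, π_2 = 133/163

Solve πP = π with π_1 + π_2 = 1. From πP = π: π_1 · (1 − 19/20) + π_2 · 3/14 = π_1 ⇒ π_2 · 3/14 = π_1 · 19/20 ⇒ π_2/π_1 = (19/20)/(3/14) = 133/30. Together with π_1 + π_2 = 1:
  π_1 = (3/14)/(19/20 + 3/14) = (3/14)/(163/140) = 30/163,
  π_2 = (19/20)/(19/20 + 3/14) = (19/20)/(163/140) = 133/163.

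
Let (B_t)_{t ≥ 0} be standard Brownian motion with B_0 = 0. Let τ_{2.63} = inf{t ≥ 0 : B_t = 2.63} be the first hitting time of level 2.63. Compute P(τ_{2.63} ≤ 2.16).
P(τ_{2.63} ≤ 2.16) = 2(1 − Φ(2.63/√2.16)) = 2(1 − Φ(1.7895)) ≈ 0.0735

By the reflection principle for standard BM, P(τ_b ≤ t) = 2 · P(B_t ≥ b). Since B_t ~ N(0, t), P(B_t ≥ 2.63) = 1 − Φ(2.63/√t) = 1 − Φ(2.63/√2.16) = 1 − Φ(1.7895) ≈ 0.03677. Doubling: P(τ_{2.63} ≤ 2.16) ≈ 2 · 0.03677 = 0.07354 ≈ 0.0735.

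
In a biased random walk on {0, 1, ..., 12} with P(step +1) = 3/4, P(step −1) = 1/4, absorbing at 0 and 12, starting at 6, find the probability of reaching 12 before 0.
P(hit 12 before 0) = (1 − (1/3)^6) / (1 − (1/3)^12) = 729/730

Let u_k denote P(reach 12 before 0 | start at k). Boundary: u_0 = 0, u_12 = 1. Recurrence: u_k = 3/4·u_{k+1} + 1/4·u_{k-1} for 1 ≤ k ≤ 11. Try u_k = A + B·r^k with r = q/p = (1/4)/(3/4) = 1/3. Substitution satisfies the recurrence; boundary conditions give:
  u_k = (1 − r^k) / (1 − r^N) = (1 − (1/3)^6) / (1 − (1/3)^12) = 729/730.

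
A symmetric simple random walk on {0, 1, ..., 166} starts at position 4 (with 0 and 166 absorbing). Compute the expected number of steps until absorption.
E[τ | X_0 = 4] = 648

Let v_k = E[τ | X_0 = k]. Boundary: v_0 = v_166 = 0. Recurrence: v_k = 1 + (v_{k-1} + v_{k+1})/2 for 1 ≤ k ≤ 165. The particular solution to v_k − (v_{k-1} + v_{k+1})/2 = 1 is v_k = −k^2. Adding homogeneous solution A + B k and matching boundaries gives v_k = k (166 − k). Substituting k = 4: v_4 = 4 · 162 = 648.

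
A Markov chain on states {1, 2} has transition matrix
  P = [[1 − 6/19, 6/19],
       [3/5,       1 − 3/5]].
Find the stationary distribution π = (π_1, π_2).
π_1 = 19/29, π_2 = 10/29

Solve πP = π with π_1 + π_2 = 1. From πP = π: π_1 · (1 − 6/19) + π_2 · 3/5 = π_1 ⇒ π_2 · 3/5 = π_1 · 6/19 ⇒ π_2/π_1 = (6/19)/(3/5) = 10/19. Together with π_1 + π_2 = 1:
  π_1 = (3/5)/(6/19 + 3/5) = (3/5)/(87/95) = 19/29,
  π_2 = (6/19)/(6/19 + 3/5) = (6/19)/(87/95) = 10/29.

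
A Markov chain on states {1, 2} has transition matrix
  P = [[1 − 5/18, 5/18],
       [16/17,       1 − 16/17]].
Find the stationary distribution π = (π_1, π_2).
π_1 = 288/373, π_2 = 85/373

Solve πP = π with π_1 + π_2 = 1. From πP = π: π_1 · (1 − 5/18) + π_2 · 16/17 = π_1 ⇒ π_2 · 16/17 = π_1 · 5/18 ⇒ π_2/π_1 = (5/18)/(16/17) = 85/288. Together with π_1 + π_2 = 1:
  π_1 = (16/17)/(5/18 + 16/17) = (16/17)/(373/306) = 288/373,
  π_2 = (5/18)/(5/18 + 16/17) = (5/18)/(373/306) = 85/373.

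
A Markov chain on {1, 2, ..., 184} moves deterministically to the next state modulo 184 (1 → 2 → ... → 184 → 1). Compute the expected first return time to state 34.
E[T_34 | X_0 = 34] = 184

The chain cycles deterministically, so starting at state 34 it returns in exactly 184 steps. Equivalently, the stationary distribution is uniform π_j = 1/184 for every state j, so by Kac's formula E[T_34] = 1/π_34 = 184.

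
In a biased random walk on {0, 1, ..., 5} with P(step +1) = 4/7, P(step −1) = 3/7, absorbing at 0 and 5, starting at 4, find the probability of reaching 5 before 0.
P(hit 5 before 0) = (1 − (3/4)^4) / (1 − (3/4)^5) = 700/781

Let u_k denote P(reach 5 before 0 | start at k). Boundary: u_0 = 0, u_5 = 1. Recurrence: u_k = 4/7·u_{k+1} + 3/7·u_{k-1} for 1 ≤ k ≤ 4. Try u_k = A + B·r^k with r = q/p = (3/7)/(4/7) = 3/4. Substitution satisfies the recurrence; boundary conditions give:
  u_k = (1 − r^k) / (1 − r^N) = (1 − (3/4)^4) / (1 − (3/4)^5) = 700/781.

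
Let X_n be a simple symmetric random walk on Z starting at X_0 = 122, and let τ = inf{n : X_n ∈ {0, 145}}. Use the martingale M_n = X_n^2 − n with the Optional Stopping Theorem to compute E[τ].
E[τ] = 2806

M_n = X_n^2 − n is a martingale (since E[X_{n+1}^2 | F_n] = X_n^2 + 1). By OST (τ has finite mean in a bounded region), E[M_τ] = E[M_0] = X_0^2 − 0 = 122^2 = 14884. Also E[M_τ] = E[X_τ^2] − E[τ]. The walk exits at 0 or 145, with P(hit 145 first) = 122/145, so E[X_τ^2] = 145^2 · 122/145 + 0 = 17690. Thus E[τ] = E[X_τ^2] − E[M_τ] = 17690 − 14884 = 2806 = 122(145 − 122) = 2806.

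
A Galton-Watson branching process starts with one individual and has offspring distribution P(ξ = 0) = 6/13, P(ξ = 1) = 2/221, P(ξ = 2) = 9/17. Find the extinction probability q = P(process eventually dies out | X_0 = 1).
q = 34/39

The pgf is f(s) = 6/13 + 2/221·s + 9/17·s². The extinction probability q is the smallest fixed point of f in [0, 1]. Setting s = f(s):
  9/17·s² + (2/221 − 1)·s + 6/13 = 0
  9/17·s² − (6/13 + 9/17)·s + 6/13 = 0
which factors as (s − 1)·(9/17·s − 6/13) = 0, giving roots s = 1 and s = (6/13)/(9/17) = 34/39.
Mean offspring μ = 2/221 + 2·9/17 = 236/221 > 1 (supercritical), so q < 1. The extinction probability is the smaller root: q = (6/13)/(9/17) = 34/39.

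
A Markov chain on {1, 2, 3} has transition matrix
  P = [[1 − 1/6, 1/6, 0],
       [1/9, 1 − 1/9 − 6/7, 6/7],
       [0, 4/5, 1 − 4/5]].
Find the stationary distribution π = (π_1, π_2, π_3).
π = (28/115, 42/115, 9/23)

This is a birth-death chain on three states, which satisfies detailed balance: π_1 · P_{12} = π_2 · P_{21} and π_2 · P_{23} = π_3 · P_{32}.
From π_1 · 1/6 = π_2 · 1/9: π_2/π_1 = (1/6)/(1/9) = 3/2.
From π_2 · 6/7 = π_3 · 4/5: π_3/π_2 = (6/7)/(4/5) = 15/14.
Take π_1 proportional to 1; then unnormalized π = (1, 3/2, 45/28). Normalize by dividing by the sum 115/28:
  π = (28/115, 42/115, 9/23).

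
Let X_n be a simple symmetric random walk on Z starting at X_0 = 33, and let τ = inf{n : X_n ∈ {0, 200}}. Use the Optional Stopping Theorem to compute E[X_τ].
E[X_τ] = 33

X_n is a martingale and τ is a bounded-mean stopping time (indeed τ is finite a.s. with bounded expectation since the walk is in a bounded region). By the OST, E[X_τ] = E[X_0] = 33. Equivalently: E[X_τ] = 200 · P(hit 200 first) + 0 · P(hit 0 first) = 200 · (33/200) = 33.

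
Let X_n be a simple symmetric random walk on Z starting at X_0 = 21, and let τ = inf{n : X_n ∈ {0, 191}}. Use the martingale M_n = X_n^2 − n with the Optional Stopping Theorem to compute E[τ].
E[τ] = 3570

M_n = X_n^2 − n is a martingale (since E[X_{n+1}^2 | F_n] = X_n^2 + 1). By OST (τ has finite mean in a bounded region), E[M_τ] = E[M_0] = X_0^2 − 0 = 21^2 = 441. Also E[M_τ] = E[X_τ^2] − E[τ]. The walk exits at 0 or 191, with P(hit 191 first) = 21/191, so E[X_τ^2] = 191^2 · 21/191 + 0 = 4011. Thus E[τ] = E[X_τ^2] − E[M_τ] = 4011 − 441 = 3570 = 21(191 − 21) = 3570.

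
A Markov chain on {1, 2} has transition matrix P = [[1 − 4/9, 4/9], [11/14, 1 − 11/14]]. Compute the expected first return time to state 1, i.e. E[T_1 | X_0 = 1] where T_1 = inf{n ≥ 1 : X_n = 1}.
E[T_1 | X_0 = 1] = 1/π_1 = 155/99

For an irreducible recurrent Markov chain with stationary distribution π, E[T_i | X_0 = i] = 1/π_i (Kac's formula). Here π_1 = (11/14)/(4/9 + 11/14) = (11/14)/(155/126) = 99/155, so E[T_1 | X_0 = 1] = 1/π_1 = (4/9 + 11/14)/(11/14) = (155/126)/(11/14) = 155/99.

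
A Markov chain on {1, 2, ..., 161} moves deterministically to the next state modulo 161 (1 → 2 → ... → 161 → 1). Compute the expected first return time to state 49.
E[T_49 | X_0 = 49] = 161

The chain cycles deterministically, so starting at state 49 it returns in exactly 161 steps. Equivalently, the stationary distribution is uniform π_j = 1/161 for every state j, so by Kac's formula E[T_49] = 1/π_49 = 161.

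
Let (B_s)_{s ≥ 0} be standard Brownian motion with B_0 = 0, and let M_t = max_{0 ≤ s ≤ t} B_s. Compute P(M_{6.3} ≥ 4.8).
P(M_{6.3} ≥ 4.8) = 2·P(B_{6.3} ≥ 4.8) = 2(1 − Φ(4.8/√6.3)) ≈ 0.0558

By the reflection principle for Brownian motion, P(M_t ≥ a) = 2 · P(B_t ≥ a) for a ≥ 0. Since B_t ~ N(0, t), P(B_t ≥ 4.8) = 1 − Φ(4.8/√t) = 1 − Φ(4.8/√6.3) = 1 − Φ(1.9124). So
  P(M_{6.3} ≥ 4.8) = 2(1 − Φ(1.9124)) ≈ 0.0558.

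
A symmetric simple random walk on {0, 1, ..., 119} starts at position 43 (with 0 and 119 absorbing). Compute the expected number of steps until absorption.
E[τ | X_0 = 43] = 3268

Let v_k = E[τ | X_0 = k]. Boundary: v_0 = v_119 = 0. Recurrence: v_k = 1 + (v_{k-1} + v_{k+1})/2 for 1 ≤ k ≤ 118. The particular solution to v_k − (v_{k-1} + v_{k+1})/2 = 1 is v_k = −k^2. Adding homogeneous solution A + B k and matching boundaries gives v_k = k (119 − k). Substituting k = 43: v_43 = 43 · 76 = 3268.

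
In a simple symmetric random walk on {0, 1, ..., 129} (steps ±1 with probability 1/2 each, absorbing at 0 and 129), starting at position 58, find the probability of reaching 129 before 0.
P(hit 129 before 0) = 58/129

Let u_k = P(hit 129 before 0 | start at k). Then u_0 = 0, u_129 = 1, and u_k = u_{k-1}/2 + u_{k+1}/2 for 1 ≤ k ≤ 128. This harmonic recurrence is solved by u_k = k/129, giving u_58 = 58/129.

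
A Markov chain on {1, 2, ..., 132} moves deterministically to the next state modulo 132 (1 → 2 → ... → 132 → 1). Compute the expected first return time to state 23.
E[T_23 | X_0 = 23] = 132

The chain cycles deterministically, so starting at state 23 it returns in exactly 132 steps. Equivalently, the stationary distribution is uniform π_j = 1/132 for every state j, so by Kac's formula E[T_23] = 1/π_23 = 132.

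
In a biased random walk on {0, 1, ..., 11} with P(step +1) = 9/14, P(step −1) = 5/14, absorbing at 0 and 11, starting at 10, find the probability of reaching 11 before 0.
P(hit 11 before 0) = (1 − (5/9)^10) / (1 − (5/9)^11) = 7823292246/7833057871

Let u_k denote P(reach 11 before 0 | start at k). Boundary: u_0 = 0, u_11 = 1. Recurrence: u_k = 9/14·u_{k+1} + 5/14·u_{k-1} for 1 ≤ k ≤ 10. Try u_k = A + B·r^k with r = q/p = (5/14)/(9/14) = 5/9. Substitution satisfies the recurrence; boundary conditions give:
  u_k = (1 − r^k) / (1 − r^N) = (1 − (5/9)^10) / (1 − (5/9)^11) = 7823292246/7833057871.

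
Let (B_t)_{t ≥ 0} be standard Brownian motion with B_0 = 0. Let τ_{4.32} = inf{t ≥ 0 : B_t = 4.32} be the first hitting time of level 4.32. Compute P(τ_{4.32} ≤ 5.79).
P(τ_{4.32} ≤ 5.79) = 2(1 − Φ(4.32/√5.79)) = 2(1 − Φ(1.7953)) ≈ 0.0726

By the reflection principle for standard BM, P(τ_b ≤ t) = 2 · P(B_t ≥ b). Since B_t ~ N(0, t), P(B_t ≥ 4.32) = 1 − Φ(4.32/√t) = 1 − Φ(4.32/√5.79) = 1 − Φ(1.7953) ≈ 0.03630. Doubling: P(τ_{4.32} ≤ 5.79) ≈ 2 · 0.03630 = 0.07260 ≈ 0.0726.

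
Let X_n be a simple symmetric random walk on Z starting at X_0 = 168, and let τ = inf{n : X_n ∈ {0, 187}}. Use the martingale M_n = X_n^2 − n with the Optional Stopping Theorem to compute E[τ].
E[τ] = 3192

M_n = X_n^2 − n is a martingale (since E[X_{n+1}^2 | F_n] = X_n^2 + 1). By OST (τ has finite mean in a bounded region), E[M_τ] = E[M_0] = X_0^2 − 0 = 168^2 = 28224. Also E[M_τ] = E[X_τ^2] − E[τ]. The walk exits at 0 or 187, with P(hit 187 first) = 168/187, so E[X_τ^2] = 187^2 · 168/187 + 0 = 31416. Thus E[τ] = E[X_τ^2] − E[M_τ] = 31416 − 28224 = 3192 = 168(187 − 168) = 3192.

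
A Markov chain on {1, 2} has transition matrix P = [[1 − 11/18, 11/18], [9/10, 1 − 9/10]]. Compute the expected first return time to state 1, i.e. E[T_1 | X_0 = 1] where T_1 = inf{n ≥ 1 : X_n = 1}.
E[T_1 | X_0 = 1] = 1/π_1 = 136/81

For an irreducible recurrent Markov chain with stationary distribution π, E[T_i | X_0 = i] = 1/π_i (Kac's formula). Here π_1 = (9/10)/(11/18 + 9/10) = (9/10)/(68/45) = 81/136, so E[T_1 | X_0 = 1] = 1/π_1 = (11/18 + 9/10)/(9/10) = (68/45)/(9/10) = 136/81.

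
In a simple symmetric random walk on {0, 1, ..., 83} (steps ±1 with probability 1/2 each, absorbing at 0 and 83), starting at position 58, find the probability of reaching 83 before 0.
P(hit 83 before 0) = 58/83

Let u_k = P(hit 83 before 0 | start at k). Then u_0 = 0, u_83 = 1, and u_k = u_{k-1}/2 + u_{k+1}/2 for 1 ≤ k ≤ 82. This harmonic recurrence is solved by u_k = k/83, giving u_58 = 58/83.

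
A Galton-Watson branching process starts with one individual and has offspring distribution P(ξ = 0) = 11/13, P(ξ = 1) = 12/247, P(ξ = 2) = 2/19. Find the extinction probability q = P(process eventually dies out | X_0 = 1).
q = 1

Mean offspring μ = 0·11/13 + 1·12/247 + 2·2/19 = 64/247 ≤ 1. For μ ≤ 1 with offspring not concentrated at 1, the Galton-Watson process goes extinct almost surely, so q = 1.
(Algebraic check: The pgf is f(s) = 11/13 + 12/247·s + 2/19·s². The extinction probability q is the smallest fixed point of f in [0, 1]. Setting s = f(s):
  2/19·s² + (12/247 − 1)·s + 11/13 = 0
  2/19·s² − (11/13 + 2/19)·s + 11/13 = 0
which factors as (s − 1)·(2/19·s − 11/13) = 0, giving roots s = 1 and s = (11/13)/(2/19) = 209/26. Since 209/26 ≥ 1, the smallest root in [0, 1] is s = 1.)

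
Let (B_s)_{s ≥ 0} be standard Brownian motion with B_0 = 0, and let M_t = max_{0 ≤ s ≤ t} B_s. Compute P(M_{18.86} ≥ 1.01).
P(M_{18.86} ≥ 1.01) = 2·P(B_{18.86} ≥ 1.01) = 2(1 − Φ(1.01/√18.86)) ≈ 0.8161

By the reflection principle for Brownian motion, P(M_t ≥ a) = 2 · P(B_t ≥ a) for a ≥ 0. Since B_t ~ N(0, t), P(B_t ≥ 1.01) = 1 − Φ(1.01/√t) = 1 − Φ(1.01/√18.86) = 1 − Φ(0.2326). So
  P(M_{18.86} ≥ 1.01) = 2(1 − Φ(0.2326)) ≈ 0.8161.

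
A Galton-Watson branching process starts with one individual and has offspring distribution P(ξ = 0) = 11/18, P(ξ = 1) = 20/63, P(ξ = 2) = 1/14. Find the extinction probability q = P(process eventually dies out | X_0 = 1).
q = 1

Mean offspring μ = 0·11/18 + 1·20/63 + 2·1/14 = 29/63 ≤ 1. For μ ≤ 1 with offspring not concentrated at 1, the Galton-Watson process goes extinct almost surely, so q = 1.
(Algebraic check: The pgf is f(s) = 11/18 + 20/63·s + 1/14·s². The extinction probability q is the smallest fixed point of f in [0, 1]. Setting s = f(s):
  1/14·s² + (20/63 − 1)·s + 11/18 = 0
  1/14·s² − (11/18 + 1/14)·s + 11/18 = 0
which factors as (s − 1)·(1/14·s − 11/18) = 0, giving roots s = 1 and s = (11/18)/(1/14) = 77/9. Since 77/9 ≥ 1, the smallest root in [0, 1] is s = 1.)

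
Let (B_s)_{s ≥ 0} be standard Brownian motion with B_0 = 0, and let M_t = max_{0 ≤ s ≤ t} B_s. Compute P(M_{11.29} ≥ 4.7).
P(M_{11.29} ≥ 4.7) = 2·P(B_{11.29} ≥ 4.7) = 2(1 − Φ(4.7/√11.29)) ≈ 0.1619

By the reflection principle for Brownian motion, P(M_t ≥ a) = 2 · P(B_t ≥ a) for a ≥ 0. Since B_t ~ N(0, t), P(B_t ≥ 4.7) = 1 − Φ(4.7/√t) = 1 − Φ(4.7/√11.29) = 1 − Φ(1.3988). So
  P(M_{11.29} ≥ 4.7) = 2(1 − Φ(1.3988)) ≈ 0.1619.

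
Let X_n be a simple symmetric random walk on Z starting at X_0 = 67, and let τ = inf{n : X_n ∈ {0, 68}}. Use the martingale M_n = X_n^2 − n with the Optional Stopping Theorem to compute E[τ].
E[τ] = 67

M_n = X_n^2 − n is a martingale (since E[X_{n+1}^2 | F_n] = X_n^2 + 1). By OST (τ has finite mean in a bounded region), E[M_τ] = E[M_0] = X_0^2 − 0 = 67^2 = 4489. Also E[M_τ] = E[X_τ^2] − E[τ]. The walk exits at 0 or 68, with P(hit 68 first) = 67/68, so E[X_τ^2] = 68^2 · 67/68 + 0 = 4556. Thus E[τ] = E[X_τ^2] − E[M_τ] = 4556 − 4489 = 67 = 67(68 − 67) = 67.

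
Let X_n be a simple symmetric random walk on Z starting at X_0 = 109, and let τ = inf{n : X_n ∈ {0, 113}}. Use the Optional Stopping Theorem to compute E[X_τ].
E[X_τ] = 109

X_n is a martingale and τ is a bounded-mean stopping time (indeed τ is finite a.s. with bounded expectation since the walk is in a bounded region). By the OST, E[X_τ] = E[X_0] = 109. Equivalently: E[X_τ] = 113 · P(hit 113 first) + 0 · P(hit 0 first) = 113 · (109/113) = 109.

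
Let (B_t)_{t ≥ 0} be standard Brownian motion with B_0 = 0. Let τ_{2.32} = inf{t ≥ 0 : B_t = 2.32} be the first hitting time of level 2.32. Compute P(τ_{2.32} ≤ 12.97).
P(τ_{2.32} ≤ 12.97) = 2(1 − Φ(2.32/√12.97)) = 2(1 − Φ(0.6442)) ≈ 0.5194

By the reflection principle for standard BM, P(τ_b ≤ t) = 2 · P(B_t ≥ b). Since B_t ~ N(0, t), P(B_t ≥ 2.32) = 1 − Φ(2.32/√t) = 1 − Φ(2.32/√12.97) = 1 − Φ(0.6442) ≈ 0.25972. Doubling: P(τ_{2.32} ≤ 12.97) ≈ 2 · 0.25972 = 0.51944 ≈ 0.5194.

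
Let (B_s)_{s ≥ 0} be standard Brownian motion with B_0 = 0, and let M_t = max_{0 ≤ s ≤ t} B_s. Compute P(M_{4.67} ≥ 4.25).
P(M_{4.67} ≥ 4.25) = 2·P(B_{4.67} ≥ 4.25) = 2(1 − Φ(4.25/√4.67)) ≈ 0.0492

By the reflection principle for Brownian motion, P(M_t ≥ a) = 2 · P(B_t ≥ a) for a ≥ 0. Since B_t ~ N(0, t), P(B_t ≥ 4.25) = 1 − Φ(4.25/√t) = 1 − Φ(4.25/√4.67) = 1 − Φ(1.9667). So
  P(M_{4.67} ≥ 4.25) = 2(1 − Φ(1.9667)) ≈ 0.0492.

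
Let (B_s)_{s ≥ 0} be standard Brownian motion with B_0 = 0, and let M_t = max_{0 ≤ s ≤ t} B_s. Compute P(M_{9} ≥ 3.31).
P(M_{9} ≥ 3.31) = 2·P(B_{9} ≥ 3.31) = 2(1 − Φ(3.31/√9)) ≈ 0.2699

By the reflection principle for Brownian motion, P(M_t ≥ a) = 2 · P(B_t ≥ a) for a ≥ 0. Since B_t ~ N(0, t), P(B_t ≥ 3.31) = 1 − Φ(3.31/√t) = 1 − Φ(3.31/√9) = 1 − Φ(1.1033). So
  P(M_{9} ≥ 3.31) = 2(1 − Φ(1.1033)) ≈ 0.2699.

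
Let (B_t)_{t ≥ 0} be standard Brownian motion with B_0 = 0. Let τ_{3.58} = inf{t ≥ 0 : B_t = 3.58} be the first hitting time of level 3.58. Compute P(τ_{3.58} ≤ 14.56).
P(τ_{3.58} ≤ 14.56) = 2(1 − Φ(3.58/√14.56)) = 2(1 − Φ(0.9382)) ≈ 0.3481

By the reflection principle for standard BM, P(τ_b ≤ t) = 2 · P(B_t ≥ b). Since B_t ~ N(0, t), P(B_t ≥ 3.58) = 1 − Φ(3.58/√t) = 1 − Φ(3.58/√14.56) = 1 − Φ(0.9382) ≈ 0.17407. Doubling: P(τ_{3.58} ≤ 14.56) ≈ 2 · 0.17407 = 0.34814 ≈ 0.3481.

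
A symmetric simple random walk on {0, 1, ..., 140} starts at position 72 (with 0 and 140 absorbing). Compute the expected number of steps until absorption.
E[τ | X_0 = 72] = 4896

Let v_k = E[τ | X_0 = k]. Boundary: v_0 = v_140 = 0. Recurrence: v_k = 1 + (v_{k-1} + v_{k+1})/2 for 1 ≤ k ≤ 139. The particular solution to v_k − (v_{k-1} + v_{k+1})/2 = 1 is v_k = −k^2. Adding homogeneous solution A + B k and matching boundaries gives v_k = k (140 − k). Substituting k = 72: v_72 = 72 · 68 = 4896.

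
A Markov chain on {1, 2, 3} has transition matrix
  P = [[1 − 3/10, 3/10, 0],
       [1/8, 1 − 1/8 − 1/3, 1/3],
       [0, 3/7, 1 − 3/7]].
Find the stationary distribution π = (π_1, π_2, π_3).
π = (15/79, 36/79, 28/79)

This is a birth-death chain on three states, which satisfies detailed balance: π_1 · P_{12} = π_2 · P_{21} and π_2 · P_{23} = π_3 · P_{32}.
From π_1 · 3/10 = π_2 · 1/8: π_2/π_1 = (3/10)/(1/8) = 12/5.
From π_2 · 1/3 = π_3 · 3/7: π_3/π_2 = (1/3)/(3/7) = 7/9.
Take π_1 proportional to 1; then unnormalized π = (1, 12/5, 28/15). Normalize by dividing by the sum 79/15:
  π = (15/79, 36/79, 28/79).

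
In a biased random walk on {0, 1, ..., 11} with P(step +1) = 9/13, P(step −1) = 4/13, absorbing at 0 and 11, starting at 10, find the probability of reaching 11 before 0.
P(hit 11 before 0) = (1 − (4/9)^10) / (1 − (4/9)^11) = 6274324485/6275373061

Let u_k denote P(reach 11 before 0 | start at k). Boundary: u_0 = 0, u_11 = 1. Recurrence: u_k = 9/13·u_{k+1} + 4/13·u_{k-1} for 1 ≤ k ≤ 10. Try u_k = A + B·r^k with r = q/p = (4/13)/(9/13) = 4/9. Substitution satisfies the recurrence; boundary conditions give:
  u_k = (1 − r^k) / (1 − r^N) = (1 − (4/9)^10) / (1 − (4/9)^11) = 6274324485/6275373061.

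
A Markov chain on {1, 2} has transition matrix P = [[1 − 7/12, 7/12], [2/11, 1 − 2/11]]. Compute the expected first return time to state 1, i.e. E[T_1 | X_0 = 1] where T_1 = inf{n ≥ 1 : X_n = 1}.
E[T_1 | X_0 = 1] = 1/π_1 = 101/24

For an irreducible recurrent Markov chain with stationary distribution π, E[T_i | X_0 = i] = 1/π_i (Kac's formula). Here π_1 = (2/11)/(7/12 + 2/11) = (2/11)/(101/132) = 24/101, so E[T_1 | X_0 = 1] = 1/π_1 = (7/12 + 2/11)/(2/11) = (101/132)/(2/11) = 101/24.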